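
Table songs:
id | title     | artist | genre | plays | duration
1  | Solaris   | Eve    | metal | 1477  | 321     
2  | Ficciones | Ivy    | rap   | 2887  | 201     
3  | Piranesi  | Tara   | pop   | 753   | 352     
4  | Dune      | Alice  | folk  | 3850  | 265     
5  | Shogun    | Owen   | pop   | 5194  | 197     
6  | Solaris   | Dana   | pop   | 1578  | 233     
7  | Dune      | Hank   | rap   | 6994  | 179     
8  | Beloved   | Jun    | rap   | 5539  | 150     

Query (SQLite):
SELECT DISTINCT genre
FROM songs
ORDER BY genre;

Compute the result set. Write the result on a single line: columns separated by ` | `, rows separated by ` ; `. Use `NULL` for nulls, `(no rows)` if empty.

folk ; metal ; pop ; rap

Collect distinct genre values from songs.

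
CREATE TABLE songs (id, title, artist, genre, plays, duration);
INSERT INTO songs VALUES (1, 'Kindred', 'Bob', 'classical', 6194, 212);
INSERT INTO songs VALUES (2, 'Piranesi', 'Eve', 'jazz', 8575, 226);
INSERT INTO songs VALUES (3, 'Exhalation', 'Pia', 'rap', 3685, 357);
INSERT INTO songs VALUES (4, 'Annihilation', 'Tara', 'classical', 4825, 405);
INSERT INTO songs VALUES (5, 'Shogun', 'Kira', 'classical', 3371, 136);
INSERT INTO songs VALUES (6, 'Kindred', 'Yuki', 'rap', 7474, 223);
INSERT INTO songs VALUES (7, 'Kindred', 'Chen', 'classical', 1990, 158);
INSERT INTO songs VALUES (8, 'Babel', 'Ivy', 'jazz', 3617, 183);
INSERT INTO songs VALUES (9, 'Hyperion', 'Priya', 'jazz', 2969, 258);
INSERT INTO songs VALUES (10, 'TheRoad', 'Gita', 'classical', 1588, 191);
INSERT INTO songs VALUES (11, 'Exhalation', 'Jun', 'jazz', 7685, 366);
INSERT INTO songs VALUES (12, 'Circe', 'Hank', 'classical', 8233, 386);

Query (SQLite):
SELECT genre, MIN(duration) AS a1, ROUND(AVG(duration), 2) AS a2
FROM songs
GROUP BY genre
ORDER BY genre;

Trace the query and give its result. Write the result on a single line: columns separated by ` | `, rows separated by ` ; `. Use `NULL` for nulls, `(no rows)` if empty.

Group songs by genre.
Per group compute: MIN(duration), ROUND(AVG(duration), 2).
  classical: ids {1, 4, 5, 7, 10, 12} → MIN(duration)=136, ROUND(AVG(duration), 2)=248
  jazz: ids {2, 8, 9, 11} → MIN(duration)=183, ROUND(AVG(duration), 2)=258.25
  rap: ids {3, 6} → MIN(duration)=223, ROUND(AVG(duration), 2)=290

classical | 136 | 248 ; jazz | 183 | 258.25 ; rap | 223 | 290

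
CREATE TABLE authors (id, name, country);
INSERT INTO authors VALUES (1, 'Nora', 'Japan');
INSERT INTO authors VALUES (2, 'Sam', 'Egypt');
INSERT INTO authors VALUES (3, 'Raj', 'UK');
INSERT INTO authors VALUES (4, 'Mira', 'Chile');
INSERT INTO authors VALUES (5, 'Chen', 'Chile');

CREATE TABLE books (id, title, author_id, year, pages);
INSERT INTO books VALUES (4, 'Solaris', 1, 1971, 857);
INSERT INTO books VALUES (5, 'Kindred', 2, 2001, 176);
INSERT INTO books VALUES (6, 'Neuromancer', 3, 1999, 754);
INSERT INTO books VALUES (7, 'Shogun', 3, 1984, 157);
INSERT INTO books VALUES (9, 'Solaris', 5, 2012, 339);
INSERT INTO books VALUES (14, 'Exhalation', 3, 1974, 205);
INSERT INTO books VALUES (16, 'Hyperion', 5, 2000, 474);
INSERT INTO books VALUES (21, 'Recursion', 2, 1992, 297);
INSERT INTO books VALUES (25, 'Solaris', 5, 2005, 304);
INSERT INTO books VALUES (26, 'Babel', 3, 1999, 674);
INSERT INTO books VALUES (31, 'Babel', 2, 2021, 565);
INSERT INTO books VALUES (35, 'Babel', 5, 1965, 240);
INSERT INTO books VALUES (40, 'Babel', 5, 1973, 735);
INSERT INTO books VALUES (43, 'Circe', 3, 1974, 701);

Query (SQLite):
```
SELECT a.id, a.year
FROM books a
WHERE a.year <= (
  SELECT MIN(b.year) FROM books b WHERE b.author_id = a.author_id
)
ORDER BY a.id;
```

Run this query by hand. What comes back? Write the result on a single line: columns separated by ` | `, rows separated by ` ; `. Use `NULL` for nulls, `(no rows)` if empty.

4 | 1971 ; 14 | 1974 ; 21 | 1992 ; 35 | 1965 ; 43 | 1974

For each books row a, compute MIN(year) over rows sharing a.author_id.
Keep row a if a.year <= that per-group MIN.
  author_id=1: MIN(year) = 1971
  author_id=2: MIN(year) = 1992
  author_id=3: MIN(year) = 1974
  author_id=5: MIN(year) = 1965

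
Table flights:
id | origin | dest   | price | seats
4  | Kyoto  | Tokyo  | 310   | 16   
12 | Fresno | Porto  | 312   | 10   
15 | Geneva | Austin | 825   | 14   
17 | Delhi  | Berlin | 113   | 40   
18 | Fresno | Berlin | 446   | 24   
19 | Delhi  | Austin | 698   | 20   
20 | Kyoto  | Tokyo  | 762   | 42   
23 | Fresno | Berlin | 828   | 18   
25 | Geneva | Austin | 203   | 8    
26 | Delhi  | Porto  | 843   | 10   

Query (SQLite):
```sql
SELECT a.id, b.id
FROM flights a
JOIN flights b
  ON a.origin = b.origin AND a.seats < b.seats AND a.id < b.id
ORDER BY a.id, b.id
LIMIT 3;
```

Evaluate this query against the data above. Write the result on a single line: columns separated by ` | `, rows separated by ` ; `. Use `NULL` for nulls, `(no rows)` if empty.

Pairs (a,b) with same origin, a.seats < b.seats, a.id < b.id.
origin groups: Delhi:{17,19,26} Fresno:{12,18,23} Geneva:{15,25} Kyoto:{4,20}
Ordered by (a.id, b.id); first 3.

4 | 20 ; 12 | 18 ; 12 | 23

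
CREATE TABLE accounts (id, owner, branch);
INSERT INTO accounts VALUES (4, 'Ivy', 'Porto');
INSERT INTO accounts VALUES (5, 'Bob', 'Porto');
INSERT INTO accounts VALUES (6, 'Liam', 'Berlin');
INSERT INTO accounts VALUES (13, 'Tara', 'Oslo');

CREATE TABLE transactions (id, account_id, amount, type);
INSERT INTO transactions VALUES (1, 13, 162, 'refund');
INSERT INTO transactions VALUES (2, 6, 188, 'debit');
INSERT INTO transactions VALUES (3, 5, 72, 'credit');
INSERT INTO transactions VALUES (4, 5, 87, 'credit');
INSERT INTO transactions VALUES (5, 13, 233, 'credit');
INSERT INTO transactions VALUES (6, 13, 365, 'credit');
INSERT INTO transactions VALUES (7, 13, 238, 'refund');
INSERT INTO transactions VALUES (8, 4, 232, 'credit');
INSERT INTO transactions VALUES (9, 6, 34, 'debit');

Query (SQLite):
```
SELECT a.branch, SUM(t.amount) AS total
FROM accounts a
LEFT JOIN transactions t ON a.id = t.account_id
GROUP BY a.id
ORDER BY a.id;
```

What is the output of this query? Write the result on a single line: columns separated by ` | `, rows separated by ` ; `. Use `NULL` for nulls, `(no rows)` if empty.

Porto | 232 ; Porto | 159 ; Berlin | 222 ; Oslo | 998

LEFT JOIN keeps every accounts row; unmatched ones get NULL for transactions columns.
Group by accounts.id and compute SUM(t.amount). SUM over an all-NULL group is NULL.
  4: ids {8} → SUM(t.amount)=232
  5: ids {3, 4} → SUM(t.amount)=159
  6: ids {2, 9} → SUM(t.amount)=222
  13: ids {1, 5, 6, 7} → SUM(t.amount)=998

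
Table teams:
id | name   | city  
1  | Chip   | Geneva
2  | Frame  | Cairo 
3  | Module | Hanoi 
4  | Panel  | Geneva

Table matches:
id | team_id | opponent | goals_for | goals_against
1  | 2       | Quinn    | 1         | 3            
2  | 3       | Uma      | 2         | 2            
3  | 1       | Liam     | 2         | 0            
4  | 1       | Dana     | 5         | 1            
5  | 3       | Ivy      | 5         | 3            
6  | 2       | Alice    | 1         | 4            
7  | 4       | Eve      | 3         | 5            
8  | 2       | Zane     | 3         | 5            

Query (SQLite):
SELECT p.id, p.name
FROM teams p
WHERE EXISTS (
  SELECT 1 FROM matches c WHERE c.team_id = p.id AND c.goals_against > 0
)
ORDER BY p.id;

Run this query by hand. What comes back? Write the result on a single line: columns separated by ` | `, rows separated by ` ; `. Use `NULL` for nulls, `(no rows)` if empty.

1 | Chip ; 2 | Frame ; 3 | Module ; 4 | Panel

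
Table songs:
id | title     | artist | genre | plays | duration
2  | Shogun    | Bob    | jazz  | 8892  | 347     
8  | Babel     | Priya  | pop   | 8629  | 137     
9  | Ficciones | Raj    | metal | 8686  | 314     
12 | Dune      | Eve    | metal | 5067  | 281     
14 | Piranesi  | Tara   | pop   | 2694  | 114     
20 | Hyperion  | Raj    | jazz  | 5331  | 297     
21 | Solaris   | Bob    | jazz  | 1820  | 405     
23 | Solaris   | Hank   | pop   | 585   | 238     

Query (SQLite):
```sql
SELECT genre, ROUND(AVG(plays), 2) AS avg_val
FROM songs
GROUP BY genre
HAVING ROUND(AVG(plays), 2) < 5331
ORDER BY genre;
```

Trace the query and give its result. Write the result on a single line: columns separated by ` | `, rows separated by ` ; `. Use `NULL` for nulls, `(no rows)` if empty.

Partition songs by genre; compute ROUND(AVG(plays), 2) within each group.
HAVING: keep groups where ROUND(AVG(plays), 2) < 5331.
  jazz: ids {2, 20, 21} → ROUND(AVG(plays), 2)=5347.67
  metal: ids {9, 12} → ROUND(AVG(plays), 2)=6876.5
  pop: ids {8, 14, 23} → ROUND(AVG(plays), 2)=3969.33

pop | 3969.33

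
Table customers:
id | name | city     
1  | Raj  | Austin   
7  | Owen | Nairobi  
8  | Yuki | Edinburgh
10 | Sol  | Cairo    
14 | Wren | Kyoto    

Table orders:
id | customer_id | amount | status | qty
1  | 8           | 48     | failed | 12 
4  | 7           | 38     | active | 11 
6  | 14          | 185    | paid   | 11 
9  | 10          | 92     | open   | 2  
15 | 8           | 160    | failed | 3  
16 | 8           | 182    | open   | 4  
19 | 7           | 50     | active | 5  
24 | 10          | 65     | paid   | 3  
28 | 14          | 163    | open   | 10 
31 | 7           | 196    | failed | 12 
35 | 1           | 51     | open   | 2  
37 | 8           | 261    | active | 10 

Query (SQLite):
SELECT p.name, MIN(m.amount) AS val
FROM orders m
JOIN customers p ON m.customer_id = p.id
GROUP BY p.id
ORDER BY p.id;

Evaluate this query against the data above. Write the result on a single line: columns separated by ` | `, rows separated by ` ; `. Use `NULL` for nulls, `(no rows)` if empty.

Raj | 51 ; Owen | 38 ; Yuki | 48 ; Sol | 65 ; Wren | 163

Join each orders row to its customers via customer_id.
Group joined rows by customers.id; compute MIN(m.amount) per group.
  1: ids {35} → MIN(m.amount)=51
  7: ids {4, 19, 31} → MIN(m.amount)=38
  8: ids {1, 15, 16, 37} → MIN(m.amount)=48
  10: ids {9, 24} → MIN(m.amount)=65
  14: ids {6, 28} → MIN(m.amount)=163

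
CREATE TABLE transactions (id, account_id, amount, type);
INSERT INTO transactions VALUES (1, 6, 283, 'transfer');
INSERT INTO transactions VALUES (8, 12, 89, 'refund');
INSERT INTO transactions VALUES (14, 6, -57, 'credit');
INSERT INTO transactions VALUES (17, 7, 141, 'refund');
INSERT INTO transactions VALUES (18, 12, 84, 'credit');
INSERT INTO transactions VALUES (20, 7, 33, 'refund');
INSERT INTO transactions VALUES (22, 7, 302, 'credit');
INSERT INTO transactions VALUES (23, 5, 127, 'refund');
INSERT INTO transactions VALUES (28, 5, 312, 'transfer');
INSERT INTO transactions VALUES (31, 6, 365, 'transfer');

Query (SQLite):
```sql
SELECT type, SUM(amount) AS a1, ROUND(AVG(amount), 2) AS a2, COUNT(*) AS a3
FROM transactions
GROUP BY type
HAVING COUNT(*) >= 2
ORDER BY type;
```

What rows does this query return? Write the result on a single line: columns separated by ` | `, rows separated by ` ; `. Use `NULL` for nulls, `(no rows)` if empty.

credit | 329 | 109.67 | 3 ; refund | 390 | 97.5 | 4 ; transfer | 960 | 320 | 3

Group transactions by type.
Per group compute: SUM(amount), ROUND(AVG(amount), 2), COUNT(*).
HAVING: drop groups with fewer than 2 rows.
  credit: ids {14, 18, 22} → SUM(amount)=329, ROUND(AVG(amount), 2)=109.67, COUNT(*)=3
  refund: ids {8, 17, 20, 23} → SUM(amount)=390, ROUND(AVG(amount), 2)=97.5, COUNT(*)=4
  transfer: ids {1, 28, 31} → SUM(amount)=960, ROUND(AVG(amount), 2)=320, COUNT(*)=3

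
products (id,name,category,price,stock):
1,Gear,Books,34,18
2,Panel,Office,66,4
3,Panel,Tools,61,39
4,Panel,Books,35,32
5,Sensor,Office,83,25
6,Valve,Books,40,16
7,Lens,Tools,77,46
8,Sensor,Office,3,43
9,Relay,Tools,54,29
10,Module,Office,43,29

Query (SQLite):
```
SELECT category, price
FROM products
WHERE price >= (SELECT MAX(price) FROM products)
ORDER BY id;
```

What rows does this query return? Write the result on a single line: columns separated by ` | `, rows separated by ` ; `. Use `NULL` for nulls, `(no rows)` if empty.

Office | 83

Scalar subquery: MAX(price) over all products rows = 83.
Keep rows where price >= that value.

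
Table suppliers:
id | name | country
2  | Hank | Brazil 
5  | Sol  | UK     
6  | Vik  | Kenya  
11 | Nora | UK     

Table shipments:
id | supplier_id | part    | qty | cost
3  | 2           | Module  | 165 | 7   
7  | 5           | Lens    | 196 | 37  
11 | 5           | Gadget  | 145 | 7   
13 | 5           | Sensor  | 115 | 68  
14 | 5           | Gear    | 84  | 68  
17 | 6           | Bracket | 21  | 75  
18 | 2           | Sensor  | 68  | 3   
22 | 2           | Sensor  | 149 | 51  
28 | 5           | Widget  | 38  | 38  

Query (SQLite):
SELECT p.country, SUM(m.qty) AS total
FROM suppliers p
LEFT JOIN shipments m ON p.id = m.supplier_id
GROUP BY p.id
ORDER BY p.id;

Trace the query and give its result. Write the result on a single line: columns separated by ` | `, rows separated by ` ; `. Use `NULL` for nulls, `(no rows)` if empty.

Brazil | 382 ; UK | 578 ; Kenya | 21 ; UK | NULL

LEFT JOIN keeps every suppliers row; unmatched ones get NULL for shipments columns.
Group by suppliers.id and compute SUM(m.qty). SUM over an all-NULL group is NULL.
  2: ids {3, 18, 22} → SUM(m.qty)=382
  5: ids {7, 11, 13, 14, 28} → SUM(m.qty)=578
  6: ids {17} → SUM(m.qty)=21
  11: ids {—} → SUM(m.qty)=NULL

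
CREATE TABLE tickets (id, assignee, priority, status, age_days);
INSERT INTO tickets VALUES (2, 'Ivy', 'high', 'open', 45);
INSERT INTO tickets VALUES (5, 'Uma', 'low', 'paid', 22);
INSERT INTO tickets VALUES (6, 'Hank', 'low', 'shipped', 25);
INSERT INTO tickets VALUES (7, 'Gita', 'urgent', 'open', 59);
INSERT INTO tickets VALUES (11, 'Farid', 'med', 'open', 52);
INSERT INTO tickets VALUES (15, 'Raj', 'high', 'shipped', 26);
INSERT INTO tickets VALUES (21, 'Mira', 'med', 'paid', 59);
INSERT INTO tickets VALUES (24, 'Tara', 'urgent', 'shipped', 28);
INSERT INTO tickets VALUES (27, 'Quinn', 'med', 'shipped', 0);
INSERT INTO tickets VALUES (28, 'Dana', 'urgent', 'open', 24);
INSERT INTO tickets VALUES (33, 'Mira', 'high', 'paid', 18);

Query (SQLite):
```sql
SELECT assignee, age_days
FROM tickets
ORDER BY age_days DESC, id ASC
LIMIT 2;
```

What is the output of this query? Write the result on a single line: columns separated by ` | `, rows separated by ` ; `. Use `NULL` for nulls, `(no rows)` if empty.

Gita | 59 ; Mira | 59

Sort by age_days desc, tiebreak id asc: (59, id=7), (59, id=21), (52, id=11), (45, id=2), (28, id=24) …. Take first 2.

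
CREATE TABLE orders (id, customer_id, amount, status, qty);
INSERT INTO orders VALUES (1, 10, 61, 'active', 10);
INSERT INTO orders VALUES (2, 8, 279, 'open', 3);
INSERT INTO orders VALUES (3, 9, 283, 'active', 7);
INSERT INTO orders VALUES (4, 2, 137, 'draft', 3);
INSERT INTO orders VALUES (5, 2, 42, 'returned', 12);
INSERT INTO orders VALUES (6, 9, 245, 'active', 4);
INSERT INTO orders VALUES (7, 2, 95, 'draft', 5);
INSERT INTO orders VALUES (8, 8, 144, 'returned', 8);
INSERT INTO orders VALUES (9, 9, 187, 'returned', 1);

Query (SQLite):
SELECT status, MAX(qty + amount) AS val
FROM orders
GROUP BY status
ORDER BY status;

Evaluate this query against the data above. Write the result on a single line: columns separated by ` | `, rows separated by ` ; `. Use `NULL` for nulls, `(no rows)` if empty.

For each row compute qty + amount.
Group by status; take MAX of the expression per group.
  active: ids {1, 3, 6} → MAX(qty + amount)=290
  draft: ids {4, 7} → MAX(qty + amount)=140
  open: ids {2} → MAX(qty + amount)=282
  returned: ids {5, 8, 9} → MAX(qty + amount)=188

active | 290 ; draft | 140 ; open | 282 ; returned | 188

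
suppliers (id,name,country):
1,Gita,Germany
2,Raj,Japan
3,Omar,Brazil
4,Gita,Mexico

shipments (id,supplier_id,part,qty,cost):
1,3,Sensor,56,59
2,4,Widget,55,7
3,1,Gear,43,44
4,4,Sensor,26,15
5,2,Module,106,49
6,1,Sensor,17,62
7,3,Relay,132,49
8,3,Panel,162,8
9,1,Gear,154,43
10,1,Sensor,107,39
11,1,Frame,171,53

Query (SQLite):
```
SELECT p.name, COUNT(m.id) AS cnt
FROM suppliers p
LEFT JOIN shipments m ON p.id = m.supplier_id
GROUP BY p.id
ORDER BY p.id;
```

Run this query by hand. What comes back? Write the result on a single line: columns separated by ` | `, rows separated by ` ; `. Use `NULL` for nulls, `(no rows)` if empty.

Gita | 5 ; Raj | 1 ; Omar | 3 ; Gita | 2

LEFT JOIN keeps every suppliers row; unmatched ones get NULL for shipments columns.
Group by suppliers.id and compute COUNT(m.id). COUNT(col) of an all-NULL group is 0.
  1: ids {3, 6, 9, 10, 11} → COUNT(m.id)=5
  2: ids {5} → COUNT(m.id)=1
  3: ids {1, 7, 8} → COUNT(m.id)=3
  4: ids {2, 4} → COUNT(m.id)=2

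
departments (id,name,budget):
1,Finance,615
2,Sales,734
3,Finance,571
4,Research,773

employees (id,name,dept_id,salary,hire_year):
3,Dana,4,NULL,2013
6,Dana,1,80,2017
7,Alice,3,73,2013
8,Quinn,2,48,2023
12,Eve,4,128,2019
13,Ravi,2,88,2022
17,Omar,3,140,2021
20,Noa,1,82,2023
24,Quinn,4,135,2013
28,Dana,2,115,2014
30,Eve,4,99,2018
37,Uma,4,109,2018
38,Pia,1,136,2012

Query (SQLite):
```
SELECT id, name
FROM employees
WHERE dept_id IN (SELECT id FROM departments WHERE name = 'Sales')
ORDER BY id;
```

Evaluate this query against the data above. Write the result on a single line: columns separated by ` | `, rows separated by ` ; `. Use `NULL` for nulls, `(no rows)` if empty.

8 | Quinn ; 13 | Ravi ; 28 | Dana

Inner query: departments.id where name = 'Sales'.
Outer: keep employees rows whose dept_id is in that set.
Inner query → {2}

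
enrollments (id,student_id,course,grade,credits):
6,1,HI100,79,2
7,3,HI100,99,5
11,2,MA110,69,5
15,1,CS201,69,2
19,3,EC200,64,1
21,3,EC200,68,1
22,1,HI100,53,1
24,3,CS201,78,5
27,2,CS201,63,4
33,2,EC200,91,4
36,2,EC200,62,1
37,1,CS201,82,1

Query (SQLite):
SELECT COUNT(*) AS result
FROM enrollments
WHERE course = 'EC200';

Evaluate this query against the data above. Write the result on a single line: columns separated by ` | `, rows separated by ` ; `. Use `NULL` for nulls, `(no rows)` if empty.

4

Rows where course='EC200' → grade values: [64, 68, 91, 62].
COUNT(*) counts rows → 4.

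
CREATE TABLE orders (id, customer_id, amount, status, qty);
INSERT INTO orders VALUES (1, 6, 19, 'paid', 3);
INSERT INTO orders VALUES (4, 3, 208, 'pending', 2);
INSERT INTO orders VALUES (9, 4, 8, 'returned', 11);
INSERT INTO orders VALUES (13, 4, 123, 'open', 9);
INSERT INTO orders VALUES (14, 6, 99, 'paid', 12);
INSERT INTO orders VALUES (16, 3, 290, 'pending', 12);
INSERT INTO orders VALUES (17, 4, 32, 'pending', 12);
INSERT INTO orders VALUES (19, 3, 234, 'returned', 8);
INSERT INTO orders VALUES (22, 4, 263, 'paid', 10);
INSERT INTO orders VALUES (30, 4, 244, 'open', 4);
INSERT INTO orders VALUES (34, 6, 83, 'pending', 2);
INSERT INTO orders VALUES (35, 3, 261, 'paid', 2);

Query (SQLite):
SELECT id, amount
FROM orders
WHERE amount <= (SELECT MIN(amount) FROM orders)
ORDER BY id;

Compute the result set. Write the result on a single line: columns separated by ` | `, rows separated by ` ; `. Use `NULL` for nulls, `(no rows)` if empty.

9 | 8

Scalar subquery: MIN(amount) over all orders rows = 8.
Keep rows where amount <= that value.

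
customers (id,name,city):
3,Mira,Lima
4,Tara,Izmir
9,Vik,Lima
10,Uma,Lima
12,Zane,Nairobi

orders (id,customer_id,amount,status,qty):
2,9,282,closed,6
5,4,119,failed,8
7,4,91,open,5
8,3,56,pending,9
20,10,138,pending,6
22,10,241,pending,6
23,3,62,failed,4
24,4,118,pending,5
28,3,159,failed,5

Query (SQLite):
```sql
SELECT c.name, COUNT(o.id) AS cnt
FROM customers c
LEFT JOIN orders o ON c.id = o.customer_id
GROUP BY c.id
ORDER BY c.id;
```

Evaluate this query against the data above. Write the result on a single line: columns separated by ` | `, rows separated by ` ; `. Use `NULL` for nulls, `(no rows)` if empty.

Mira | 3 ; Tara | 3 ; Vik | 1 ; Uma | 2 ; Zane | 0

LEFT JOIN keeps every customers row; unmatched ones get NULL for orders columns.
Group by customers.id and compute COUNT(o.id). COUNT(col) of an all-NULL group is 0.
  3: ids {8, 23, 28} → COUNT(o.id)=3
  4: ids {5, 7, 24} → COUNT(o.id)=3
  9: ids {2} → COUNT(o.id)=1
  10: ids {20, 22} → COUNT(o.id)=2
  12: ids {—} → COUNT(o.id)=0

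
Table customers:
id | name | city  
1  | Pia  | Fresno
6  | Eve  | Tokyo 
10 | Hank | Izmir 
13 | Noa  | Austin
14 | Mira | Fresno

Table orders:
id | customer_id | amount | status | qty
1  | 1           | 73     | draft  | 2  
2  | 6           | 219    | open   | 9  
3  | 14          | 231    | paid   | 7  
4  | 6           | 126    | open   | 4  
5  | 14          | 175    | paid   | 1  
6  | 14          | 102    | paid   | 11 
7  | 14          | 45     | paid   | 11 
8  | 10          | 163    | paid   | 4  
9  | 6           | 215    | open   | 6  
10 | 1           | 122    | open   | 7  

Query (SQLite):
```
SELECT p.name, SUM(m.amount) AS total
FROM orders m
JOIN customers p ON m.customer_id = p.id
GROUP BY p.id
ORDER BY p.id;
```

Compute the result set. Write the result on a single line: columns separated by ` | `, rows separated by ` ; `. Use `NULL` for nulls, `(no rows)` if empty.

Pia | 195 ; Eve | 560 ; Hank | 163 ; Mira | 553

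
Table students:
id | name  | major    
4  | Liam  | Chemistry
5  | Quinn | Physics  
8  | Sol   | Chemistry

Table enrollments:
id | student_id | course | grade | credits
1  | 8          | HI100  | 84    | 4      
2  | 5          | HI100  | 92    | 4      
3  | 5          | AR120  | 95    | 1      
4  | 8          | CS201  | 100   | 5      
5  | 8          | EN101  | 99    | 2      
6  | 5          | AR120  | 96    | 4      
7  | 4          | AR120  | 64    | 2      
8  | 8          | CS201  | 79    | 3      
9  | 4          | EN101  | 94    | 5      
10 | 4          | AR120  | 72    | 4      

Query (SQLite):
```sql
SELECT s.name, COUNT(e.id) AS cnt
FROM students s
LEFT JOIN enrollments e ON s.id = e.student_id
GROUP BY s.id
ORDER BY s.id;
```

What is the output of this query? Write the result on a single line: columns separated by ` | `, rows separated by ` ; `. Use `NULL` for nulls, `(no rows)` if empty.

LEFT JOIN keeps every students row; unmatched ones get NULL for enrollments columns.
Group by students.id and compute COUNT(e.id). COUNT(col) of an all-NULL group is 0.
  4: ids {7, 9, 10} → COUNT(e.id)=3
  5: ids {2, 3, 6} → COUNT(e.id)=3
  8: ids {1, 4, 5, 8} → COUNT(e.id)=4

Liam | 3 ; Quinn | 3 ; Sol | 4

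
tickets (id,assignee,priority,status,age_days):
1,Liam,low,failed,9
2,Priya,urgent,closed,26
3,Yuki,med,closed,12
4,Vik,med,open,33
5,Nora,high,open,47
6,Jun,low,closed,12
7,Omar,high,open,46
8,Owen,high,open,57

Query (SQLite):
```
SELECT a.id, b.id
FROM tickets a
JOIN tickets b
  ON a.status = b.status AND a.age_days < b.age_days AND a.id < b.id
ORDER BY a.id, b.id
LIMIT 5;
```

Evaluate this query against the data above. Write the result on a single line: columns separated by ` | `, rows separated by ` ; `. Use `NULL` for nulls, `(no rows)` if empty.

4 | 5 ; 4 | 7 ; 4 | 8 ; 5 | 8 ; 7 | 8

Pairs (a,b) with same status, a.age_days < b.age_days, a.id < b.id.
status groups: closed:{2,3,6} failed:{1} open:{4,5,7,8}
Ordered by (a.id, b.id); first 5.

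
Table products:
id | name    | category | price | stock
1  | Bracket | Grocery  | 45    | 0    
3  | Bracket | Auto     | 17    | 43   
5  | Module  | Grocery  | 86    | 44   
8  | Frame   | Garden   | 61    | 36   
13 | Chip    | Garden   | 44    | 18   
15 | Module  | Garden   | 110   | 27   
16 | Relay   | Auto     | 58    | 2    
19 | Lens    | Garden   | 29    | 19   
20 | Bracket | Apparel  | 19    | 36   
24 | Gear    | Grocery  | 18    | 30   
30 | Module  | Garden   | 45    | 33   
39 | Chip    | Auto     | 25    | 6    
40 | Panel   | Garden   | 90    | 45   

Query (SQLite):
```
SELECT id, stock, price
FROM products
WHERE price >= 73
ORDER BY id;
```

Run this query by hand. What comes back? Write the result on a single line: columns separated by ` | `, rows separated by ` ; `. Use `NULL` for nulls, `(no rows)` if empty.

5 | 44 | 86 ; 15 | 27 | 110 ; 40 | 45 | 90

price >= 73: ids {5, 15, 40}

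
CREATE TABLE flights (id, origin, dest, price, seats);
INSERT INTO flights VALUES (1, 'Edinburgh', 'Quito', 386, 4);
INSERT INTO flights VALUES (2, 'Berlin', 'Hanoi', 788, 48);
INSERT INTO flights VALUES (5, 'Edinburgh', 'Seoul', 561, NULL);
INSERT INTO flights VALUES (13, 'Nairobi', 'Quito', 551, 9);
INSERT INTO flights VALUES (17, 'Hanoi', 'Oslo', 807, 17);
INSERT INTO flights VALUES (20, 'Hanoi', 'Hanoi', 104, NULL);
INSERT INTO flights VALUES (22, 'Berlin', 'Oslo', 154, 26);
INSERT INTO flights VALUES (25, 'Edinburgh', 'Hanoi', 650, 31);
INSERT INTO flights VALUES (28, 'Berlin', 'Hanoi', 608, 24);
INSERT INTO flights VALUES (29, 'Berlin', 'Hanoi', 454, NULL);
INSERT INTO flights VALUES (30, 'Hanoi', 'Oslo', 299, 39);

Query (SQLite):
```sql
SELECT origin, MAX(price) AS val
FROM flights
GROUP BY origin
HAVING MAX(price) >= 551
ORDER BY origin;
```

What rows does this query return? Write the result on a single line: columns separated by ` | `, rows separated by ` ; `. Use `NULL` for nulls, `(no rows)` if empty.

Berlin | 788 ; Edinburgh | 650 ; Hanoi | 807 ; Nairobi | 551

Partition flights by origin; compute MAX(price) within each group.
HAVING: keep groups where MAX(price) >= 551.
  Berlin: ids {2, 22, 28, 29} → MAX(price)=788
  Edinburgh: ids {1, 5, 25} → MAX(price)=650
  Hanoi: ids {17, 20, 30} → MAX(price)=807
  Nairobi: ids {13} → MAX(price)=551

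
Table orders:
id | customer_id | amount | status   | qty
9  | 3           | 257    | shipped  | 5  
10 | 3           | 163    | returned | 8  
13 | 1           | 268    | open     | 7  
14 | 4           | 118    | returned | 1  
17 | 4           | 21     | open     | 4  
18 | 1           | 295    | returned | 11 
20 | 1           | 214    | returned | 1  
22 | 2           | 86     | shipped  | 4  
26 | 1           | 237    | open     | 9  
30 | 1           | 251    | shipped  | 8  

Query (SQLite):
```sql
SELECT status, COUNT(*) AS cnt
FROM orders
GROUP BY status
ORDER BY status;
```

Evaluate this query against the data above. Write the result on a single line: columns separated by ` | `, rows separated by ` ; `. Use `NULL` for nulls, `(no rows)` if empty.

Partition orders by status; compute COUNT(*) within each group.
  open: ids {13, 17, 26} → COUNT(*)=3
  returned: ids {10, 14, 18, 20} → COUNT(*)=4
  shipped: ids {9, 22, 30} → COUNT(*)=3

open | 3 ; returned | 4 ; shipped | 3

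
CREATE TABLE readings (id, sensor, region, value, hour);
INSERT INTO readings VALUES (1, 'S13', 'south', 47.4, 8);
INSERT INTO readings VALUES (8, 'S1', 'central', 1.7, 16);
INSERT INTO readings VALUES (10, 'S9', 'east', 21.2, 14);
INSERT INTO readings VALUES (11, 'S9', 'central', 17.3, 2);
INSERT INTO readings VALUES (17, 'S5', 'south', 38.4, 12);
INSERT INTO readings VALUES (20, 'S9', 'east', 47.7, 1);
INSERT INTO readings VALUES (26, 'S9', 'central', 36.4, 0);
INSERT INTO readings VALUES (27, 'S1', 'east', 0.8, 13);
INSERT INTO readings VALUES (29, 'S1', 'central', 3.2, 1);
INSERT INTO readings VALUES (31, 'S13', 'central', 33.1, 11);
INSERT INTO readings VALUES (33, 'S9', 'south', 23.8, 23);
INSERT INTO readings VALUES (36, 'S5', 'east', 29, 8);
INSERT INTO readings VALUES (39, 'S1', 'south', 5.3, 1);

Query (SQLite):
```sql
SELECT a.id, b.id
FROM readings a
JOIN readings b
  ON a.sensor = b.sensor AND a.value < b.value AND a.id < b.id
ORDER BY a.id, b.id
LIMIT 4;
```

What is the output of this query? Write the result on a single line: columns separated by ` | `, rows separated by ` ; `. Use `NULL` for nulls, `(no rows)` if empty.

8 | 29 ; 8 | 39 ; 10 | 20 ; 10 | 26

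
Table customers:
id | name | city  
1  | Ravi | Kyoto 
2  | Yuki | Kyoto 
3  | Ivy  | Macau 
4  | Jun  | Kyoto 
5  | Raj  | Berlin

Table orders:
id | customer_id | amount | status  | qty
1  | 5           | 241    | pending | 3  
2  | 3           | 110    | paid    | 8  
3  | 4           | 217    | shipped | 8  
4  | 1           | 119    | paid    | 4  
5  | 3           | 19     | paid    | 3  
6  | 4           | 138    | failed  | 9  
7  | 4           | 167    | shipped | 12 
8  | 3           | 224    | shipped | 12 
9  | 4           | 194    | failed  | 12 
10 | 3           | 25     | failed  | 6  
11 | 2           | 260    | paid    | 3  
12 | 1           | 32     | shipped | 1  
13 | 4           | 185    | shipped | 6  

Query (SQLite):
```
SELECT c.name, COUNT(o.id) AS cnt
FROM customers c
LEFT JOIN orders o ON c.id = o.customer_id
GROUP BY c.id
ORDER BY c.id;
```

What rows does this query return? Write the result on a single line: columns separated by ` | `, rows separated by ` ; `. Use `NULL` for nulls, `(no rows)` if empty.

LEFT JOIN keeps every customers row; unmatched ones get NULL for orders columns.
Group by customers.id and compute COUNT(o.id). COUNT(col) of an all-NULL group is 0.
  1: ids {4, 12} → COUNT(o.id)=2
  2: ids {11} → COUNT(o.id)=1
  3: ids {2, 5, 8, 10} → COUNT(o.id)=4
  4: ids {3, 6, 7, 9, 13} → COUNT(o.id)=5
  5: ids {1} → COUNT(o.id)=1

Ravi | 2 ; Yuki | 1 ; Ivy | 4 ; Jun | 5 ; Raj | 1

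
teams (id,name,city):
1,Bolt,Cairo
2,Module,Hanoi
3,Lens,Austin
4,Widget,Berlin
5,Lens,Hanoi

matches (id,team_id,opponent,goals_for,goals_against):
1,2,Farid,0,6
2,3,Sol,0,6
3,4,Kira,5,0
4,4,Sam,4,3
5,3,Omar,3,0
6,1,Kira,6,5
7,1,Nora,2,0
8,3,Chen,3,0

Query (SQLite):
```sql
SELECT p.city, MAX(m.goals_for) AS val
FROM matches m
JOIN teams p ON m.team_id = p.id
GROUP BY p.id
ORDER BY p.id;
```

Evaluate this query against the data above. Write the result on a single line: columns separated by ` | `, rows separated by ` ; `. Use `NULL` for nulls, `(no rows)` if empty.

Cairo | 6 ; Hanoi | 0 ; Austin | 3 ; Berlin | 5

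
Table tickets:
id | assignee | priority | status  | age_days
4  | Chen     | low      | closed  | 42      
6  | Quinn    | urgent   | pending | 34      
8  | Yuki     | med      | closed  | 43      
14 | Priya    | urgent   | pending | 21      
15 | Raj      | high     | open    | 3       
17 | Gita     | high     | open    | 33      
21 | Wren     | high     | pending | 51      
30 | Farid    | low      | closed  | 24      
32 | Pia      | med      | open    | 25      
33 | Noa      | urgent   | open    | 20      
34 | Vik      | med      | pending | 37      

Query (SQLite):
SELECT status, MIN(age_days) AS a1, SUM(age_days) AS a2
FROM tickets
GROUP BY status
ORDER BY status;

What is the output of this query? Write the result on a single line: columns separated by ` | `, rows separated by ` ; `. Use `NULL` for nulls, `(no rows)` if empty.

Group tickets by status.
Per group compute: MIN(age_days), SUM(age_days).
  closed: ids {4, 8, 30} → MIN(age_days)=24, SUM(age_days)=109
  open: ids {15, 17, 32, 33} → MIN(age_days)=3, SUM(age_days)=81
  pending: ids {6, 14, 21, 34} → MIN(age_days)=21, SUM(age_days)=143

closed | 24 | 109 ; open | 3 | 81 ; pending | 21 | 143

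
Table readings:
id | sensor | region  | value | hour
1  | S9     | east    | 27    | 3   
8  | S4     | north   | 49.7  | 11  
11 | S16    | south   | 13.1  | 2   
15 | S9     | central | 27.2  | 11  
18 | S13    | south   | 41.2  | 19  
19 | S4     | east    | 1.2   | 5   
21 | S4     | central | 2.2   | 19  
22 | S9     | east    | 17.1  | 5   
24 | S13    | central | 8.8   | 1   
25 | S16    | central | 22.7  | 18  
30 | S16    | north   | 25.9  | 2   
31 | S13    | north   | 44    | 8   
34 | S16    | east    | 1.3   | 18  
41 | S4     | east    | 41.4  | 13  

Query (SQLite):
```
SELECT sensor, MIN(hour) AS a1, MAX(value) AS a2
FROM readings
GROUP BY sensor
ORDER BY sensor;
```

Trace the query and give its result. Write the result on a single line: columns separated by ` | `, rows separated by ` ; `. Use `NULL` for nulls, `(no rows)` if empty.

Group readings by sensor.
Per group compute: MIN(hour), MAX(value).
  S13: ids {18, 24, 31} → MIN(hour)=1, MAX(value)=44
  S16: ids {11, 25, 30, 34} → MIN(hour)=2, MAX(value)=25.9
  S4: ids {8, 19, 21, 41} → MIN(hour)=5, MAX(value)=49.7
  S9: ids {1, 15, 22} → MIN(hour)=3, MAX(value)=27.2

S13 | 1 | 44 ; S16 | 2 | 25.9 ; S4 | 5 | 49.7 ; S9 | 3 | 27.2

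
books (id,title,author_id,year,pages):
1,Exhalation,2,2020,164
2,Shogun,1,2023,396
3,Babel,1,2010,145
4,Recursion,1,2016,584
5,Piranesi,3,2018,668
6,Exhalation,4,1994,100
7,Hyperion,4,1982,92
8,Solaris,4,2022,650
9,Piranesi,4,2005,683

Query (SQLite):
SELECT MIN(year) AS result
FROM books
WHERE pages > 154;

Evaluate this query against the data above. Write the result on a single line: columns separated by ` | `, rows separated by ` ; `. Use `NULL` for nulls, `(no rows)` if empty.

2005

Rows where pages > 154 → year values: [2020, 2023, 2016, 2018, 2022, 2005].
MIN of non-NULL values = 2005.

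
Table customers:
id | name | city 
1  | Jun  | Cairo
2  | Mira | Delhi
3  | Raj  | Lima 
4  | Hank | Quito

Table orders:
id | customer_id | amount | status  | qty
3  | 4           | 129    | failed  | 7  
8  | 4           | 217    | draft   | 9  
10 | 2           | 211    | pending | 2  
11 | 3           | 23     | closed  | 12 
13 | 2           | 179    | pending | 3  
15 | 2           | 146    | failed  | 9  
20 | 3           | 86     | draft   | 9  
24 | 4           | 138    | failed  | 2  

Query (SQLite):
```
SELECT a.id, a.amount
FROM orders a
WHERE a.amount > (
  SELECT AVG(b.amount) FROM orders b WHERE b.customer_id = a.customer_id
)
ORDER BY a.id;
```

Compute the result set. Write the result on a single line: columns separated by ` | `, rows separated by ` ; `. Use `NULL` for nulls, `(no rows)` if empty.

8 | 217 ; 10 | 211 ; 13 | 179 ; 20 | 86

For each orders row a, compute AVG(amount) over rows sharing a.customer_id.
Keep row a if a.amount > that per-group AVG.
  customer_id=2: AVG(amount) = 178.666667
  customer_id=3: AVG(amount) = 54.5
  customer_id=4: AVG(amount) = 161.333333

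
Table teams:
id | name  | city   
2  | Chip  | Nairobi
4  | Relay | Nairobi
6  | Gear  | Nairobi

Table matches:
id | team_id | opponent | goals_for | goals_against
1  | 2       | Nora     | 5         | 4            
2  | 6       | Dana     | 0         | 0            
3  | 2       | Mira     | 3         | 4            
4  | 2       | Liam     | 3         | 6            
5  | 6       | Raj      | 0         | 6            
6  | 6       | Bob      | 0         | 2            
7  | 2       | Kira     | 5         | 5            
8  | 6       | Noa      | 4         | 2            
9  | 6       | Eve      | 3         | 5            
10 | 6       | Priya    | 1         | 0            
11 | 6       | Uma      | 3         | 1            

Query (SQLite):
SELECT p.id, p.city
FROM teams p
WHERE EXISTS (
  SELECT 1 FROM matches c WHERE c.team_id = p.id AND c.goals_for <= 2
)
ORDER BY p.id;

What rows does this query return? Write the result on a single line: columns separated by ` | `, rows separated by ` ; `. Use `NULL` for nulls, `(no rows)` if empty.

6 | Nairobi

For each teams row, check whether any matches with matching team_id has goals_for <= 2.
Keep rows where that is true.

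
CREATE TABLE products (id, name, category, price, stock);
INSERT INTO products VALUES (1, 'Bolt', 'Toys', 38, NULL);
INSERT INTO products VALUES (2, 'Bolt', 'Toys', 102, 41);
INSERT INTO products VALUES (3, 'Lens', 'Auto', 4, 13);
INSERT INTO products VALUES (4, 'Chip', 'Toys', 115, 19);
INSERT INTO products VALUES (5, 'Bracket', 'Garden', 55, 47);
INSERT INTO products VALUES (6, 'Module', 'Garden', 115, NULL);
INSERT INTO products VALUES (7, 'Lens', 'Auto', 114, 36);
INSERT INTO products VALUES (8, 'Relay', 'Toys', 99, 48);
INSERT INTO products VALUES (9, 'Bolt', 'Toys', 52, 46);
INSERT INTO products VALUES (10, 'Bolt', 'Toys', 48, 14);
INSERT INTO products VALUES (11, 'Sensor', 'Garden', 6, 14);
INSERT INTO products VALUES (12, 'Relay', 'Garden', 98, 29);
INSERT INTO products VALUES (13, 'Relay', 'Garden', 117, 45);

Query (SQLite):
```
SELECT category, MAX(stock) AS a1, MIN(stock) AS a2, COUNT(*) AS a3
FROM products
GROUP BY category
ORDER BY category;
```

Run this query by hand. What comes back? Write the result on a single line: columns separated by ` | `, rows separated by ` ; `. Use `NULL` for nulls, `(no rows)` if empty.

Auto | 36 | 13 | 2 ; Garden | 47 | 14 | 5 ; Toys | 48 | 14 | 6

Group products by category.
Per group compute: MAX(stock), MIN(stock), COUNT(*).
  Auto: ids {3, 7} → MAX(stock)=36, MIN(stock)=13, COUNT(*)=2
  Garden: ids {5, 6, 11, 12, 13} → MAX(stock)=47, MIN(stock)=14, COUNT(*)=5
  Toys: ids {1, 2, 4, 8, 9, 10} → MAX(stock)=48, MIN(stock)=14, COUNT(*)=6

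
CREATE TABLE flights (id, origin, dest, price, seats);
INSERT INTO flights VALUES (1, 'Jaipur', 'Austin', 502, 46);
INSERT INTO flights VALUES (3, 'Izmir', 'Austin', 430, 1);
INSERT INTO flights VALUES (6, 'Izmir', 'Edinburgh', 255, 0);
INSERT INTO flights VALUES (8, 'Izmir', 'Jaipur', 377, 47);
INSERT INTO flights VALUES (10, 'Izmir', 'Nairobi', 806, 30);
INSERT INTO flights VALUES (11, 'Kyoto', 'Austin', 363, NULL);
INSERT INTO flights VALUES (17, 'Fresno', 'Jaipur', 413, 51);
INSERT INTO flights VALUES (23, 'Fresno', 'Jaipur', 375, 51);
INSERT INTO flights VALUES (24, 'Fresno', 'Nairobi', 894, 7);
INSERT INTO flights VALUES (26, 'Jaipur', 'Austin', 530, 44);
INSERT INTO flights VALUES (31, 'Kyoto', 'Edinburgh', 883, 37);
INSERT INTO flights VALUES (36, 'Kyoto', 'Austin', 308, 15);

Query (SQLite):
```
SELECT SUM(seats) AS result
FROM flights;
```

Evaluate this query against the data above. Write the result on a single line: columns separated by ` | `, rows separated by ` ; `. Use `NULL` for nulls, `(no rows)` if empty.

329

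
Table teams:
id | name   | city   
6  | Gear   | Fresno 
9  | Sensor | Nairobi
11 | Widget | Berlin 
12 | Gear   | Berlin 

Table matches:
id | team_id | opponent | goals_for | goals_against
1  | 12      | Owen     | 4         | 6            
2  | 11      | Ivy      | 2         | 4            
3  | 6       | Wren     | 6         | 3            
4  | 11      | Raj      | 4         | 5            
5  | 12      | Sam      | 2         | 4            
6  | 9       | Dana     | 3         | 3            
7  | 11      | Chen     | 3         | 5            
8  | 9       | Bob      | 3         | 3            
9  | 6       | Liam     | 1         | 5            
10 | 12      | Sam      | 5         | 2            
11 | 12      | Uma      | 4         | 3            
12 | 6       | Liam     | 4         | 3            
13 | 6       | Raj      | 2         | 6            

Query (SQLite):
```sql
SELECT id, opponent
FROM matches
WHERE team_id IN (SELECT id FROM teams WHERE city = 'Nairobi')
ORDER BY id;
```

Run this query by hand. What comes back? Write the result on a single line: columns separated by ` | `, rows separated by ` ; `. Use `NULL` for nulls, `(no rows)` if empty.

6 | Dana ; 8 | Bob

Inner query: teams.id where city = 'Nairobi'.
Outer: keep matches rows whose team_id is in that set.
Inner query → {9}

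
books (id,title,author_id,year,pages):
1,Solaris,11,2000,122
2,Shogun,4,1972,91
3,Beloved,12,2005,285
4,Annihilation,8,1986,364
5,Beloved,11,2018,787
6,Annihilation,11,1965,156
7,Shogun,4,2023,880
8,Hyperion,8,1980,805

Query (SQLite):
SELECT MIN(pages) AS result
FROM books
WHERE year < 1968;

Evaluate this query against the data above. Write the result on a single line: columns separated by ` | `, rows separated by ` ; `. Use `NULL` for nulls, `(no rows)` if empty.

156

Rows where year < 1968 → pages values: [156].
MIN of non-NULL values = 156.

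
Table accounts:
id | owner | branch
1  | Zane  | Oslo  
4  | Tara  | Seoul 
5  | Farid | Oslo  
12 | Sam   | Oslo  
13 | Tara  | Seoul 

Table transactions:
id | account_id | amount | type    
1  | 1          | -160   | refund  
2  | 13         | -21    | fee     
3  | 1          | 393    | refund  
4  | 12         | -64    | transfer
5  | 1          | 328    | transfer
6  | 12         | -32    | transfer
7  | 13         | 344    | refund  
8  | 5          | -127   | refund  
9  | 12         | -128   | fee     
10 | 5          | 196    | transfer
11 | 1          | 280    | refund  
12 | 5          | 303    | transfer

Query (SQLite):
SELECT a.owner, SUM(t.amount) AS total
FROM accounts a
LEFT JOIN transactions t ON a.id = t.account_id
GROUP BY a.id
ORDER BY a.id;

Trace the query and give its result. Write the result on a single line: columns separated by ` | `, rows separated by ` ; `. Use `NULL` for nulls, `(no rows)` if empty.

LEFT JOIN keeps every accounts row; unmatched ones get NULL for transactions columns.
Group by accounts.id and compute SUM(t.amount). SUM over an all-NULL group is NULL.
  1: ids {1, 3, 5, 11} → SUM(t.amount)=841
  4: ids {—} → SUM(t.amount)=NULL
  5: ids {8, 10, 12} → SUM(t.amount)=372
  12: ids {4, 6, 9} → SUM(t.amount)=-224
  13: ids {2, 7} → SUM(t.amount)=323

Zane | 841 ; Tara | NULL ; Farid | 372 ; Sam | -224 ; Tara | 323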